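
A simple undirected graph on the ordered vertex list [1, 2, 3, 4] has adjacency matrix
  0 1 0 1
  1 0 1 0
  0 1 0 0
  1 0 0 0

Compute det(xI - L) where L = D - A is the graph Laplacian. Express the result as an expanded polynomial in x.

Each diagonal entry of L is the vertex degree and each off-diagonal entry is -1 where an edge is present, 0 otherwise; in the order [1, 2, 3, 4] the diagonal is [2, 2, 1, 1]. Computing det(xI - L) by cofactor expansion (or equivalently via sum-over-permutations) gives x^4 - 6x^3 + 10x^2 - 4x. The coefficient of x^3 equals -trace(L) = -6, matching the sum of degrees. By the matrix-tree theorem the graph has (1/4) * product of the nonzero eigenvalues = 1 spanning tree. The largest eigenvalue, 3.4142, is at most the vertex count 4.

x^4 - 6x^3 + 10x^2 - 4x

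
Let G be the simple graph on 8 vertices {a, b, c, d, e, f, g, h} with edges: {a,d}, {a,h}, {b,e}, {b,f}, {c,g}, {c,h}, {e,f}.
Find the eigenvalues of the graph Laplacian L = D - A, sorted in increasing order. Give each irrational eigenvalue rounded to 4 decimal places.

[0, 0, 0.3820, 1.3820, 2.6180, 3, 3, 3.6180]

Each diagonal entry of L is the vertex degree and each off-diagonal entry is -1 where an edge is present, 0 otherwise; in the order [a, b, c, d, e, f, g, h] the diagonal is [2, 2, 2, 1, 2, 2, 1, 2]. L is symmetric positive semidefinite, so every eigenvalue is real and nonnegative. The 2 zero eigenvalues correspond to the 2 connected components. The largest eigenvalue, 3.6180, is at most the vertex count 8. The eigenvalues sum to 14, which equals trace(L) = 2|E|.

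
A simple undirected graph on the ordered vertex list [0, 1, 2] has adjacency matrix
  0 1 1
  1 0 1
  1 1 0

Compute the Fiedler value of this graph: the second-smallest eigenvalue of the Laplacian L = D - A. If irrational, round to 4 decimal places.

Each diagonal entry of L is the vertex degree and each off-diagonal entry is -1 where an edge is present, 0 otherwise; in the order [0, 1, 2] the diagonal is [2, 2, 2]. The sorted Laplacian eigenvalues are [0, 3, 3]; the algebraic connectivity is the second entry, 3. The largest eigenvalue, 3, is at most the vertex count 3. There is one zero in the spectrum, matching the 1 component.

3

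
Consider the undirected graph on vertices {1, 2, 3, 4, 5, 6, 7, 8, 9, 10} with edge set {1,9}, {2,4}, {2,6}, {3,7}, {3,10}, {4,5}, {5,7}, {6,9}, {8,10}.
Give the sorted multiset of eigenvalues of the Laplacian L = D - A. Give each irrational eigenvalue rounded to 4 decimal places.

[0, 0.0979, 0.3820, 0.8244, 1.3820, 2, 2.6180, 3.1756, 3.6180, 3.9021]

With the vertex order [1, 2, 3, 4, 5, 6, 7, 8, 9, 10], the degrees are [1, 2, 2, 2, 2, 2, 2, 1, 2, 2], giving D = diag(1, 2, 2, 2, 2, 2, 2, 1, 2, 2) and L = D - A. Diagonalising L (or applying a numerical eigensolver to the 10x10 matrix) gives the spectrum above. The single zero eigenvalue shows the graph is connected. By the matrix-tree theorem the graph has (1/10) * product of the nonzero eigenvalues = 1 spanning tree.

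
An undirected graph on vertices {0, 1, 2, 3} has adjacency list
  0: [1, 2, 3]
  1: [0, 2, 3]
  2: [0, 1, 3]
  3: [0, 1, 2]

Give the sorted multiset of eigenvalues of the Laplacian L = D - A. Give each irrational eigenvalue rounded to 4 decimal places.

[0, 4, 4, 4]

With the vertex order [0, 1, 2, 3], the degrees are [3, 3, 3, 3], giving D = diag(3, 3, 3, 3) and L = D - A. L is symmetric positive semidefinite, so every eigenvalue is real and nonnegative. The single zero eigenvalue shows the graph is connected.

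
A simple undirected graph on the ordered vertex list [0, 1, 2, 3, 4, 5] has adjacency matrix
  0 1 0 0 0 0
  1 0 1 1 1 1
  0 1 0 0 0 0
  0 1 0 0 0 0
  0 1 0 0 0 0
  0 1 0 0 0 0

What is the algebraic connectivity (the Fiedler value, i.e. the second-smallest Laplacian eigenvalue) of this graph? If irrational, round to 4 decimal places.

Reading degrees in the order [0, 1, 2, 3, 4, 5] gives [1, 5, 1, 1, 1, 1]; set D = diag(1, 5, 1, 1, 1, 1) and form L = D - A. The sorted Laplacian eigenvalues are [0, 1, 1, 1, 1, 6]; the algebraic connectivity is the second entry, 1. The largest eigenvalue, 6, is at most the vertex count 6.

1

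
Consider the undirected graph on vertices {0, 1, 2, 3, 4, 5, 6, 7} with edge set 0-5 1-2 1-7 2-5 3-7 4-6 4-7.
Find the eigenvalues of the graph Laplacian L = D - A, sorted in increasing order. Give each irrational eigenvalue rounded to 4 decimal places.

Each diagonal entry of L is the vertex degree and each off-diagonal entry is -1 where an edge is present, 0 otherwise; in the order [0, 1, 2, 3, 4, 5, 6, 7] the diagonal is [1, 2, 2, 1, 2, 2, 1, 3]. Since every row of L sums to 0, the all-ones vector is in the kernel and 0 is an eigenvalue.

[0, 0.1864, 0.5858, 1, 2, 2.4707, 3.4142, 4.3429]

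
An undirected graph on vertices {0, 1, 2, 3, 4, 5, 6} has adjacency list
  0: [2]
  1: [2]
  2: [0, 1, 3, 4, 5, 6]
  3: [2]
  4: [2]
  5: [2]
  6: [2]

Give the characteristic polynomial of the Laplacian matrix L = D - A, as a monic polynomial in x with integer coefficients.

x^7 - 12x^6 + 45x^5 - 80x^4 + 75x^3 - 36x^2 + 7x

Each diagonal entry of L is the vertex degree and each off-diagonal entry is -1 where an edge is present, 0 otherwise; in the order [0, 1, 2, 3, 4, 5, 6] the diagonal is [1, 1, 6, 1, 1, 1, 1]. L has integer entries, so p(x) = det(xI - L) has integer coefficients. Expanding the determinant yields x^7 - 12x^6 + 45x^5 - 80x^4 + 75x^3 - 36x^2 + 7x. The coefficient of x^6 equals -trace(L) = -12, matching the sum of degrees.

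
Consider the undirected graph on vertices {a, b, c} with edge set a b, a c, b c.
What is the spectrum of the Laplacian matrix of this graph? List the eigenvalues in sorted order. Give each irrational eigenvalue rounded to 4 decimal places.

Each diagonal entry of L is the vertex degree and each off-diagonal entry is -1 where an edge is present, 0 otherwise; in the order [a, b, c] the diagonal is [2, 2, 2]. L is symmetric positive semidefinite, so every eigenvalue is real and nonnegative. The single zero eigenvalue shows the graph is connected. There is one zero in the spectrum, matching the 1 component.

[0, 3, 3]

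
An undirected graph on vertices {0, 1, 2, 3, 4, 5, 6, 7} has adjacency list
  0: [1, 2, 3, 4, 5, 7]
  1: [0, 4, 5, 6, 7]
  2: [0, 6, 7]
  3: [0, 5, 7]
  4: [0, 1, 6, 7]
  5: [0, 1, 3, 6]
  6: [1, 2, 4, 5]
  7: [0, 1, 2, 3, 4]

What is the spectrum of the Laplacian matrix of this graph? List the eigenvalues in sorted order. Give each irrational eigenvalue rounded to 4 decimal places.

[0, 2.5064, 3.0356, 3.6444, 4.9537, 5.8262, 6.6527, 7.3810]

Each diagonal entry of L is the vertex degree and each off-diagonal entry is -1 where an edge is present, 0 otherwise; in the order [0, 1, 2, 3, 4, 5, 6, 7] the diagonal is [6, 5, 3, 3, 4, 4, 4, 5]. Diagonalising L (or applying a numerical eigensolver to the 8x8 matrix) gives the spectrum above. The largest eigenvalue, 7.3810, is at most the vertex count 8.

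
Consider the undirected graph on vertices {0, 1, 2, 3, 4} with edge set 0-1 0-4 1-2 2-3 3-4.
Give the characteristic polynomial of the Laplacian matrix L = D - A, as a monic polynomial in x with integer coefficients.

x^5 - 10x^4 + 35x^3 - 50x^2 + 25x

With the vertex order [0, 1, 2, 3, 4], the degrees are [2, 2, 2, 2, 2], giving D = diag(2, 2, 2, 2, 2) and L = D - A. Computing det(xI - L) by cofactor expansion (or equivalently via sum-over-permutations) gives x^5 - 10x^4 + 35x^3 - 50x^2 + 25x. The constant term is 0 because L is singular (the all-ones vector lies in its kernel).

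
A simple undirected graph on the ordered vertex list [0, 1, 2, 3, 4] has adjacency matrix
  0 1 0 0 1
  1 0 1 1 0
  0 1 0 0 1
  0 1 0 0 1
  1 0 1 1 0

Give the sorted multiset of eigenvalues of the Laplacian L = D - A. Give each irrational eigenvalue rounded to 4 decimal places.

With the vertex order [0, 1, 2, 3, 4], the degrees are [2, 3, 2, 2, 3], giving D = diag(2, 3, 2, 2, 3) and L = D - A. Since every row of L sums to 0, the all-ones vector is in the kernel and 0 is an eigenvalue. The single zero eigenvalue shows the graph is connected. By the matrix-tree theorem the graph has (1/5) * product of the nonzero eigenvalues = 12 spanning trees. There is one zero in the spectrum, matching the 1 component.

[0, 2, 2, 3, 5]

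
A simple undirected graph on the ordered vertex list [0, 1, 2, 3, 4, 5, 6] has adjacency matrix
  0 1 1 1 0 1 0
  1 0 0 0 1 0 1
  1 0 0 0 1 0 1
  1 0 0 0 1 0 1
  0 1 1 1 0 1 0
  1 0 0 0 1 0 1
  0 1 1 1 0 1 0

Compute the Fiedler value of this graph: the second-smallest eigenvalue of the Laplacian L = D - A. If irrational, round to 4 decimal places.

3

Reading degrees in the order [0, 1, 2, 3, 4, 5, 6] gives [4, 3, 3, 3, 4, 3, 4]; set D = diag(4, 3, 3, 3, 4, 3, 4) and form L = D - A. The sorted Laplacian eigenvalues are [0, 3, 3, 3, 4, 4, 7]; the algebraic connectivity is the second entry, 3. The largest eigenvalue, 7, is at most the vertex count 7.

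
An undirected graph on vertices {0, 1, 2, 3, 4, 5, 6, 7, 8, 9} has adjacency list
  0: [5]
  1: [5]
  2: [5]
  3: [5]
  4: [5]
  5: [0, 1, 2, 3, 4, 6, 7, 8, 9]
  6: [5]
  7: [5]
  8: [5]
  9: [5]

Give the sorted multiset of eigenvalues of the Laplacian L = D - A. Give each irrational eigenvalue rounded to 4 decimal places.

[0, 1, 1, 1, 1, 1, 1, 1, 1, 10]

Each diagonal entry of L is the vertex degree and each off-diagonal entry is -1 where an edge is present, 0 otherwise; in the order [0, 1, 2, 3, 4, 5, 6, 7, 8, 9] the diagonal is [1, 1, 1, 1, 1, 9, 1, 1, 1, 1]. L is symmetric positive semidefinite, so every eigenvalue is real and nonnegative. The single zero eigenvalue shows the graph is connected.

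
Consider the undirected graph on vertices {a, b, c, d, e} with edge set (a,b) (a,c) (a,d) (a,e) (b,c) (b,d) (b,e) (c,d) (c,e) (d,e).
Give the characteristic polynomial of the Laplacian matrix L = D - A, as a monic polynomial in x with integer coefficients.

x^5 - 20x^4 + 150x^3 - 500x^2 + 625x

With the vertex order [a, b, c, d, e], the degrees are [4, 4, 4, 4, 4], giving D = diag(4, 4, 4, 4, 4) and L = D - A. Computing det(xI - L) by cofactor expansion (or equivalently via sum-over-permutations) gives x^5 - 20x^4 + 150x^3 - 500x^2 + 625x. The constant term is 0 because L is singular (the all-ones vector lies in its kernel). The largest eigenvalue, 5, is at most the vertex count 5.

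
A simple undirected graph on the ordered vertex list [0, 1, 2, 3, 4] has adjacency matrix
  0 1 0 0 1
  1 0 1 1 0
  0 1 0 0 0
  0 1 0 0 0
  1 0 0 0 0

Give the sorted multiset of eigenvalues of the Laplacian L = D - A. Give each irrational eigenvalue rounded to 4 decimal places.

[0, 0.5188, 1, 2.3111, 4.1701]

Each diagonal entry of L is the vertex degree and each off-diagonal entry is -1 where an edge is present, 0 otherwise; in the order [0, 1, 2, 3, 4] the diagonal is [2, 3, 1, 1, 1]. L is symmetric positive semidefinite, so every eigenvalue is real and nonnegative.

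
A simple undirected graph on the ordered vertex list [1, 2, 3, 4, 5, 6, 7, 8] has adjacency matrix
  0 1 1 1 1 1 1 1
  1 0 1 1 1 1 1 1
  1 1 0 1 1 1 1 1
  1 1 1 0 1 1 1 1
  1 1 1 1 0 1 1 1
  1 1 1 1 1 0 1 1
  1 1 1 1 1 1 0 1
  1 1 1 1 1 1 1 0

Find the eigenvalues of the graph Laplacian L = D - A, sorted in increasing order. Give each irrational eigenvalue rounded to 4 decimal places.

Each diagonal entry of L is the vertex degree and each off-diagonal entry is -1 where an edge is present, 0 otherwise; in the order [1, 2, 3, 4, 5, 6, 7, 8] the diagonal is [7, 7, 7, 7, 7, 7, 7, 7]. L is symmetric positive semidefinite, so every eigenvalue is real and nonnegative. The eigenvalues sum to 56, which equals trace(L) = 2|E|. The largest eigenvalue, 8, is at most the vertex count 8.

[0, 8, 8, 8, 8, 8, 8, 8]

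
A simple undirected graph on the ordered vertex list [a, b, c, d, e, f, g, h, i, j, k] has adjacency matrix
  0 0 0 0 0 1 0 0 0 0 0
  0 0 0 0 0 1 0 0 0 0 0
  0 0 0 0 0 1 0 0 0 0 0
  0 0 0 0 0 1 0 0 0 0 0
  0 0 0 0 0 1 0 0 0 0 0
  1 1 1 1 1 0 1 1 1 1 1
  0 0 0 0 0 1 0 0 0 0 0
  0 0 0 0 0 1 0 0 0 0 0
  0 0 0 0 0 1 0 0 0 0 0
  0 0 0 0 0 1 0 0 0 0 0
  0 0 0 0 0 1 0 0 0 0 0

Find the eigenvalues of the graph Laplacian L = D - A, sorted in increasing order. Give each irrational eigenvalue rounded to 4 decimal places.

Reading degrees in the order [a, b, c, d, e, f, g, h, i, j, k] gives [1, 1, 1, 1, 1, 10, 1, 1, 1, 1, 1]; set D = diag(1, 1, 1, 1, 1, 10, 1, 1, 1, 1, 1) and form L = D - A. Since every row of L sums to 0, the all-ones vector is in the kernel and 0 is an eigenvalue. By the matrix-tree theorem the graph has (1/11) * product of the nonzero eigenvalues = 1 spanning tree.

[0, 1, 1, 1, 1, 1, 1, 1, 1, 1, 11]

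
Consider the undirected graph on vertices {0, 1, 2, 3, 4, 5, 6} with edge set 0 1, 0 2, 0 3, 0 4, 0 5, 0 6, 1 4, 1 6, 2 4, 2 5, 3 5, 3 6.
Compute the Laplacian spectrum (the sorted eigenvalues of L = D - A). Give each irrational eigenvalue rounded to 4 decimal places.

[0, 2, 2, 4, 4, 5, 7]

With the vertex order [0, 1, 2, 3, 4, 5, 6], the degrees are [6, 3, 3, 3, 3, 3, 3], giving D = diag(6, 3, 3, 3, 3, 3, 3) and L = D - A. The multiplicity of 0 as a Laplacian eigenvalue equals the number of connected components. The single zero eigenvalue shows the graph is connected. The largest eigenvalue, 7, is at most the vertex count 7. The eigenvalues sum to 24, which equals trace(L) = 2|E|.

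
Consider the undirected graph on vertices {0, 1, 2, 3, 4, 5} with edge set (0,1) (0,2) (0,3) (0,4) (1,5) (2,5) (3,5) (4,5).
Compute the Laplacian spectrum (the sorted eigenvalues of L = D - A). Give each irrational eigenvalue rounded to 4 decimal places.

Reading degrees in the order [0, 1, 2, 3, 4, 5] gives [4, 2, 2, 2, 2, 4]; set D = diag(4, 2, 2, 2, 2, 4) and form L = D - A. Since every row of L sums to 0, the all-ones vector is in the kernel and 0 is an eigenvalue. The largest eigenvalue, 6, is at most the vertex count 6.

[0, 2, 2, 2, 4, 6]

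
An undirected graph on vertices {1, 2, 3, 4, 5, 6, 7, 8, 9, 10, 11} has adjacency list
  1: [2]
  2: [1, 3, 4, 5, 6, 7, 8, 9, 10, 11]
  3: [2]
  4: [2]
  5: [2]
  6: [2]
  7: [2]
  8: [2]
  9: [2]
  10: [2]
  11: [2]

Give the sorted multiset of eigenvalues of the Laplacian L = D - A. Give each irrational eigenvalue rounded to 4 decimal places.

[0, 1, 1, 1, 1, 1, 1, 1, 1, 1, 11]

Reading degrees in the order [1, 2, 3, 4, 5, 6, 7, 8, 9, 10, 11] gives [1, 10, 1, 1, 1, 1, 1, 1, 1, 1, 1]; set D = diag(1, 10, 1, 1, 1, 1, 1, 1, 1, 1, 1) and form L = D - A. L is symmetric positive semidefinite, so every eigenvalue is real and nonnegative. The largest eigenvalue, 11, is at most the vertex count 11. The eigenvalues sum to 20, which equals trace(L) = 2|E|.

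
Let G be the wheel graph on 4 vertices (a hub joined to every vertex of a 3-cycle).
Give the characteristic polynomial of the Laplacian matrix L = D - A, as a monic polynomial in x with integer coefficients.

x^4 - 12x^3 + 48x^2 - 64x

The graph has 4 vertices and degree multiset [3, 3, 3, 3]; D is the diagonal matrix of degrees and L = D - A. The eigenvalues of L are [0, 4, 4, 4]; the characteristic polynomial is the product of (x - lambda_i), which multiplies out to x^4 - 12x^3 + 48x^2 - 64x. Since p(0) = det(-L) = 0, x divides p(x). By the matrix-tree theorem the graph has (1/4) * product of the nonzero eigenvalues = 16 spanning trees. There is one zero in the spectrum, matching the 1 component.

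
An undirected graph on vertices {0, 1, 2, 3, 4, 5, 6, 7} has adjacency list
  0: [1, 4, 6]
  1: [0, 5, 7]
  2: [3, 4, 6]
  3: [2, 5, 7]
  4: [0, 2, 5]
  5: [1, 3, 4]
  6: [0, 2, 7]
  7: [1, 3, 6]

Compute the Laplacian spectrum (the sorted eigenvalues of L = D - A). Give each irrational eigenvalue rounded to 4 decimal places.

[0, 2, 2, 2, 4, 4, 4, 6]

With the vertex order [0, 1, 2, 3, 4, 5, 6, 7], the degrees are [3, 3, 3, 3, 3, 3, 3, 3], giving D = diag(3, 3, 3, 3, 3, 3, 3, 3) and L = D - A. Since every row of L sums to 0, the all-ones vector is in the kernel and 0 is an eigenvalue. The largest eigenvalue, 6, is at most the vertex count 8. By the matrix-tree theorem the graph has (1/8) * product of the nonzero eigenvalues = 384 spanning trees.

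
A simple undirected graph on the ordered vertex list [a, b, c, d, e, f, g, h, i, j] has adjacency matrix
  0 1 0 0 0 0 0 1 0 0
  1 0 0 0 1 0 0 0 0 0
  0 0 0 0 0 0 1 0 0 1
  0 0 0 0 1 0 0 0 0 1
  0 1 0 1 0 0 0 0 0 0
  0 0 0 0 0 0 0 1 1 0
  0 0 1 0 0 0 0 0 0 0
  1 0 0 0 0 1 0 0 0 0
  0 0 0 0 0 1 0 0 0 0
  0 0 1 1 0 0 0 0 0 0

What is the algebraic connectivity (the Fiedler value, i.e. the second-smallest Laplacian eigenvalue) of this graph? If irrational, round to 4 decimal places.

0.0979

Reading degrees in the order [a, b, c, d, e, f, g, h, i, j] gives [2, 2, 2, 2, 2, 2, 1, 2, 1, 2]; set D = diag(2, 2, 2, 2, 2, 2, 1, 2, 1, 2) and form L = D - A. The smallest Laplacian eigenvalue is always 0. The next one, lambda_2 = 0.0979, measures how hard the graph is to disconnect: larger values mean better connectivity. By the matrix-tree theorem the graph has (1/10) * product of the nonzero eigenvalues = 1 spanning tree. The largest eigenvalue, 3.9021, is at most the vertex count 10.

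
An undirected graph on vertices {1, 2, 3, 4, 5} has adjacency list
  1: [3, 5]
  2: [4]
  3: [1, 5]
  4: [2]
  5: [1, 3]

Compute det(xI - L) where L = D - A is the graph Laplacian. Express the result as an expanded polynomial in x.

x^5 - 8x^4 + 21x^3 - 18x^2

With the vertex order [1, 2, 3, 4, 5], the degrees are [2, 1, 2, 1, 2], giving D = diag(2, 1, 2, 1, 2) and L = D - A. L has integer entries, so p(x) = det(xI - L) has integer coefficients. Expanding the determinant yields x^5 - 8x^4 + 21x^3 - 18x^2. Since p(0) = det(-L) = 0, x divides p(x). The largest eigenvalue, 3, is at most the vertex count 5. There are 2 zeros in the spectrum, matching the 2 components.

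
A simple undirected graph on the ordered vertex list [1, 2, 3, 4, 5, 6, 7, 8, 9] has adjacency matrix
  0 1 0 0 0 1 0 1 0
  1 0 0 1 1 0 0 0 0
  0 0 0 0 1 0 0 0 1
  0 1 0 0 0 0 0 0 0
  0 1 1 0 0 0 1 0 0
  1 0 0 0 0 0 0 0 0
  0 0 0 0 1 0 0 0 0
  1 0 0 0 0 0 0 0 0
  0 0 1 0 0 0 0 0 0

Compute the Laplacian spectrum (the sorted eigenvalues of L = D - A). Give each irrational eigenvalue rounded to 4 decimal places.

[0, 0.2118, 0.5546, 0.7223, 1, 2.0782, 2.7338, 3.8525, 4.8468]

With the vertex order [1, 2, 3, 4, 5, 6, 7, 8, 9], the degrees are [3, 3, 2, 1, 3, 1, 1, 1, 1], giving D = diag(3, 3, 2, 1, 3, 1, 1, 1, 1) and L = D - A. Diagonalising L (or applying a numerical eigensolver to the 9x9 matrix) gives the spectrum above. There is one zero in the spectrum, matching the 1 component.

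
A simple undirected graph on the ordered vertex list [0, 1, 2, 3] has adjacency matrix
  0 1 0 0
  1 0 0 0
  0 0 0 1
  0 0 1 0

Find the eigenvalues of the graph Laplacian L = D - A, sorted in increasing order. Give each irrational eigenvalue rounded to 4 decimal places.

[0, 0, 2, 2]

With the vertex order [0, 1, 2, 3], the degrees are [1, 1, 1, 1], giving D = diag(1, 1, 1, 1) and L = D - A. Diagonalising L (or applying a numerical eigensolver to the 4x4 matrix) gives the spectrum above. The 2 zero eigenvalues correspond to the 2 connected components. There are 2 zeros in the spectrum, matching the 2 components.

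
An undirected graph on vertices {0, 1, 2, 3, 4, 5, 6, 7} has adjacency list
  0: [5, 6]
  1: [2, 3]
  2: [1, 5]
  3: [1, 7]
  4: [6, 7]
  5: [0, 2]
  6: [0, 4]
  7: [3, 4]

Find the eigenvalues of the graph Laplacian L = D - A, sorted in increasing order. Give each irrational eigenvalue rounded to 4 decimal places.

Each diagonal entry of L is the vertex degree and each off-diagonal entry is -1 where an edge is present, 0 otherwise; in the order [0, 1, 2, 3, 4, 5, 6, 7] the diagonal is [2, 2, 2, 2, 2, 2, 2, 2]. The multiplicity of 0 as a Laplacian eigenvalue equals the number of connected components. The single zero eigenvalue shows the graph is connected.

[0, 0.5858, 0.5858, 2, 2, 3.4142, 3.4142, 4]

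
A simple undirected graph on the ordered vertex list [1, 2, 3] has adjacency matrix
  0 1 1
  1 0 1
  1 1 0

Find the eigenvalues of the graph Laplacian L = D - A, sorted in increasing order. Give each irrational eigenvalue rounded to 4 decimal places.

With the vertex order [1, 2, 3], the degrees are [2, 2, 2], giving D = diag(2, 2, 2) and L = D - A. L is symmetric positive semidefinite, so every eigenvalue is real and nonnegative. The single zero eigenvalue shows the graph is connected.

[0, 3, 3]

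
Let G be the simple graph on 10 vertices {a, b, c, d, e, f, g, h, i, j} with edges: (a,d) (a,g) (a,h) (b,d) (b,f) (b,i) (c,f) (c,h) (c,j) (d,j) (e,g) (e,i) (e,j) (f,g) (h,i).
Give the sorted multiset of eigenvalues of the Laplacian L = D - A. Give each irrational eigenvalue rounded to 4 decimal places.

[0, 2, 2, 2, 2, 2, 5, 5, 5, 5]

Reading degrees in the order [a, b, c, d, e, f, g, h, i, j] gives [3, 3, 3, 3, 3, 3, 3, 3, 3, 3]; set D = diag(3, 3, 3, 3, 3, 3, 3, 3, 3, 3) and form L = D - A. Since every row of L sums to 0, the all-ones vector is in the kernel and 0 is an eigenvalue. There is one zero in the spectrum, matching the 1 component.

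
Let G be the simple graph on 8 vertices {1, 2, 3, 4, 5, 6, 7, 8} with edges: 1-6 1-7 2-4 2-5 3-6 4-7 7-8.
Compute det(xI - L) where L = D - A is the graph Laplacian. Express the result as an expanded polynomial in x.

x^8 - 14x^7 + 77x^6 - 212x^5 + 308x^4 - 228x^3 + 75x^2 - 8x

Each diagonal entry of L is the vertex degree and each off-diagonal entry is -1 where an edge is present, 0 otherwise; in the order [1, 2, 3, 4, 5, 6, 7, 8] the diagonal is [2, 2, 1, 2, 1, 2, 3, 1]. Computing det(xI - L) by cofactor expansion (or equivalently via sum-over-permutations) gives x^8 - 14x^7 + 77x^6 - 212x^5 + 308x^4 - 228x^3 + 75x^2 - 8x. The constant term is 0 because L is singular (the all-ones vector lies in its kernel).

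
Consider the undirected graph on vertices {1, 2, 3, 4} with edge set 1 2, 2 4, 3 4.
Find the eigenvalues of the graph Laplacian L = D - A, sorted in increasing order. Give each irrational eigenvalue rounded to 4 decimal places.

Each diagonal entry of L is the vertex degree and each off-diagonal entry is -1 where an edge is present, 0 otherwise; in the order [1, 2, 3, 4] the diagonal is [1, 2, 1, 2]. The multiplicity of 0 as a Laplacian eigenvalue equals the number of connected components. The eigenvalues sum to 6, which equals trace(L) = 2|E|. The largest eigenvalue, 3.4142, is at most the vertex count 4.

[0, 0.5858, 2, 3.4142]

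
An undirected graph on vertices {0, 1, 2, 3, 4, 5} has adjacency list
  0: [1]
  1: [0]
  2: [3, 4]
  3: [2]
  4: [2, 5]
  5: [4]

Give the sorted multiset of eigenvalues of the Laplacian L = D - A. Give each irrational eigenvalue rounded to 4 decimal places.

[0, 0, 0.5858, 2, 2, 3.4142]

Each diagonal entry of L is the vertex degree and each off-diagonal entry is -1 where an edge is present, 0 otherwise; in the order [0, 1, 2, 3, 4, 5] the diagonal is [1, 1, 2, 1, 2, 1]. The multiplicity of 0 as a Laplacian eigenvalue equals the number of connected components. The 2 zero eigenvalues correspond to the 2 connected components. The eigenvalues sum to 8, which equals trace(L) = 2|E|.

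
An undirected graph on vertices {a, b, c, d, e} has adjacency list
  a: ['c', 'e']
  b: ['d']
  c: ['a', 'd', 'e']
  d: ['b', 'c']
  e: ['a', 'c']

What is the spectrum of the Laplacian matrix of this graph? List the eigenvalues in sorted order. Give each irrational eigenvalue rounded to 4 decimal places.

Reading degrees in the order [a, b, c, d, e] gives [2, 1, 3, 2, 2]; set D = diag(2, 1, 3, 2, 2) and form L = D - A. The multiplicity of 0 as a Laplacian eigenvalue equals the number of connected components. The single zero eigenvalue shows the graph is connected. The eigenvalues sum to 10, which equals trace(L) = 2|E|.

[0, 0.5188, 2.3111, 3, 4.1701]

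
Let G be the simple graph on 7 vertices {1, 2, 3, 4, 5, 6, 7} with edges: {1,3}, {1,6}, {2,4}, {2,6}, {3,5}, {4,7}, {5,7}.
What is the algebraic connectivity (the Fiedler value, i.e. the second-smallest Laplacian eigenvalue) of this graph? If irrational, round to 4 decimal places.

Reading degrees in the order [1, 2, 3, 4, 5, 6, 7] gives [2, 2, 2, 2, 2, 2, 2]; set D = diag(2, 2, 2, 2, 2, 2, 2) and form L = D - A. The sorted Laplacian eigenvalues are [0, 0.7530, 0.7530, 2.4450, 2.4450, 3.8019, 3.8019]; the algebraic connectivity is the second entry, 0.7530. The eigenvalues sum to 14, which equals trace(L) = 2|E|. The largest eigenvalue, 3.8019, is at most the vertex count 7.

0.7530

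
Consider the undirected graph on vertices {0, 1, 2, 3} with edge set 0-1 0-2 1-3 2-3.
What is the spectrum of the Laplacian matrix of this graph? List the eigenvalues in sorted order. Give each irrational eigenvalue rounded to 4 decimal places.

Each diagonal entry of L is the vertex degree and each off-diagonal entry is -1 where an edge is present, 0 otherwise; in the order [0, 1, 2, 3] the diagonal is [2, 2, 2, 2]. Since every row of L sums to 0, the all-ones vector is in the kernel and 0 is an eigenvalue. The single zero eigenvalue shows the graph is connected. There is one zero in the spectrum, matching the 1 component.

[0, 2, 2, 4]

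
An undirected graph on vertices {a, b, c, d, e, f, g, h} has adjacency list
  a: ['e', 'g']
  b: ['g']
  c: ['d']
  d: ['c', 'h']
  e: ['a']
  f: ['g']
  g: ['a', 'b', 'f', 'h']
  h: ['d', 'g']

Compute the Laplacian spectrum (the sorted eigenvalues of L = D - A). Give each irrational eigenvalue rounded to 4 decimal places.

[0, 0.2538, 0.5472, 1, 1.4689, 2.4066, 3.1504, 5.1732]

With the vertex order [a, b, c, d, e, f, g, h], the degrees are [2, 1, 1, 2, 1, 1, 4, 2], giving D = diag(2, 1, 1, 2, 1, 1, 4, 2) and L = D - A. L is symmetric positive semidefinite, so every eigenvalue is real and nonnegative. There is one zero in the spectrum, matching the 1 component. The largest eigenvalue, 5.1732, is at most the vertex count 8.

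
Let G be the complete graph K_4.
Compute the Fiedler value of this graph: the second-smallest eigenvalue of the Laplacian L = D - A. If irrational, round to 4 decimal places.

The graph has 4 vertices and degree multiset [3, 3, 3, 3]; D is the diagonal matrix of degrees and L = D - A. The sorted Laplacian eigenvalues are [0, 4, 4, 4]; the algebraic connectivity is the second entry, 4. The eigenvalues sum to 12, which equals trace(L) = 2|E|.

4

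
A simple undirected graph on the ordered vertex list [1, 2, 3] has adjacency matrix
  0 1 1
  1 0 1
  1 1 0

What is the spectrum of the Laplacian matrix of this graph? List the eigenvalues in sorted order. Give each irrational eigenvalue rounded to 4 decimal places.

With the vertex order [1, 2, 3], the degrees are [2, 2, 2], giving D = diag(2, 2, 2) and L = D - A. Diagonalising L (or applying a numerical eigensolver to the 3x3 matrix) gives the spectrum above. There is one zero in the spectrum, matching the 1 component. The largest eigenvalue, 3, is at most the vertex count 3.

[0, 3, 3]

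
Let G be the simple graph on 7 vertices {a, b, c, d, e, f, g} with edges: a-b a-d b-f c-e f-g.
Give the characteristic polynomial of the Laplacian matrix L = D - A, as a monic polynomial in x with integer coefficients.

Reading degrees in the order [a, b, c, d, e, f, g] gives [2, 2, 1, 1, 1, 2, 1]; set D = diag(2, 2, 1, 1, 1, 2, 1) and form L = D - A. L has integer entries, so p(x) = det(xI - L) has integer coefficients. Expanding the determinant yields x^7 - 10x^6 + 37x^5 - 62x^4 + 45x^3 - 10x^2. Since p(0) = det(-L) = 0, x divides p(x). There are 2 zeros in the spectrum, matching the 2 components.

x^7 - 10x^6 + 37x^5 - 62x^4 + 45x^3 - 10x^2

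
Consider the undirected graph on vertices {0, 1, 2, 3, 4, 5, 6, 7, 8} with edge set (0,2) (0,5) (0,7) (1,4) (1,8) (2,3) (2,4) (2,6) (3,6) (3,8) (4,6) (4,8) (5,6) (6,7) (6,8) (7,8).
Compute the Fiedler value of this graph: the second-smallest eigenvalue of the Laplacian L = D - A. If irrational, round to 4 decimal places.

1.2145

Reading degrees in the order [0, 1, 2, 3, 4, 5, 6, 7, 8] gives [3, 2, 4, 3, 4, 2, 6, 3, 5]; set D = diag(3, 2, 4, 3, 4, 2, 6, 3, 5) and form L = D - A. The smallest Laplacian eigenvalue is always 0. The next one, lambda_2 = 1.2145, measures how hard the graph is to disconnect: larger values mean better connectivity. The eigenvalues sum to 32, which equals trace(L) = 2|E|.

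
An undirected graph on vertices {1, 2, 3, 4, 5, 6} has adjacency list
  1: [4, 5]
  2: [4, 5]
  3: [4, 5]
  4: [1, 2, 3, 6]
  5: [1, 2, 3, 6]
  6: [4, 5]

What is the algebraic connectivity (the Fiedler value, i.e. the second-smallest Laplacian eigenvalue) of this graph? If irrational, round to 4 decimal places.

2

With the vertex order [1, 2, 3, 4, 5, 6], the degrees are [2, 2, 2, 4, 4, 2], giving D = diag(2, 2, 2, 4, 4, 2) and L = D - A. Computing the eigenvalues of L and sorting gives [0, 2, 2, 2, 4, 6]. The Fiedler value lambda_2 = 2 is strictly positive, so the graph is connected. By the matrix-tree theorem the graph has (1/6) * product of the nonzero eigenvalues = 32 spanning trees. The largest eigenvalue, 6, is at most the vertex count 6.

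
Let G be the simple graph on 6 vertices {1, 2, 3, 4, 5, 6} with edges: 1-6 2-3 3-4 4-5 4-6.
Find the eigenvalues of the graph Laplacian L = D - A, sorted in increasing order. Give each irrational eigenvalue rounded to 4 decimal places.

[0, 0.3820, 0.6972, 2, 2.6180, 4.3028]

Reading degrees in the order [1, 2, 3, 4, 5, 6] gives [1, 1, 2, 3, 1, 2]; set D = diag(1, 1, 2, 3, 1, 2) and form L = D - A. Since every row of L sums to 0, the all-ones vector is in the kernel and 0 is an eigenvalue. The eigenvalues sum to 10, which equals trace(L) = 2|E|. By the matrix-tree theorem the graph has (1/6) * product of the nonzero eigenvalues = 1 spanning tree.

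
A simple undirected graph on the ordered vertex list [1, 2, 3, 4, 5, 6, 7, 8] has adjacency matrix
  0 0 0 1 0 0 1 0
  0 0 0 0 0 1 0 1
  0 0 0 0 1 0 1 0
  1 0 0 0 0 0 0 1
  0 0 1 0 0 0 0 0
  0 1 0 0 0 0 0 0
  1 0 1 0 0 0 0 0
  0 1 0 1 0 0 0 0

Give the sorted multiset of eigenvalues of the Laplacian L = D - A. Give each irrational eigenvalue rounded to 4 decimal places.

Reading degrees in the order [1, 2, 3, 4, 5, 6, 7, 8] gives [2, 2, 2, 2, 1, 1, 2, 2]; set D = diag(2, 2, 2, 2, 1, 1, 2, 2) and form L = D - A. Diagonalising L (or applying a numerical eigensolver to the 8x8 matrix) gives the spectrum above. By the matrix-tree theorem the graph has (1/8) * product of the nonzero eigenvalues = 1 spanning tree. The largest eigenvalue, 3.8478, is at most the vertex count 8.

[0, 0.1522, 0.5858, 1.2346, 2, 2.7654, 3.4142, 3.8478]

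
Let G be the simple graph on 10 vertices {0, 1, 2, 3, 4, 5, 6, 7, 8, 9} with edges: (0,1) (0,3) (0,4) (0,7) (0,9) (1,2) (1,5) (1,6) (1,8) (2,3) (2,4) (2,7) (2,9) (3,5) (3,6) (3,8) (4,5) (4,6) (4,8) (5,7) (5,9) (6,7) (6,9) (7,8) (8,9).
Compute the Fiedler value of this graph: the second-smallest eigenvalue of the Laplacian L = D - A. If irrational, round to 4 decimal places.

Each diagonal entry of L is the vertex degree and each off-diagonal entry is -1 where an edge is present, 0 otherwise; in the order [0, 1, 2, 3, 4, 5, 6, 7, 8, 9] the diagonal is [5, 5, 5, 5, 5, 5, 5, 5, 5, 5]. Computing the eigenvalues of L and sorting gives [0, 5, 5, 5, 5, 5, 5, 5, 5, 10]. The Fiedler value lambda_2 = 5 is strictly positive, so the graph is connected.

5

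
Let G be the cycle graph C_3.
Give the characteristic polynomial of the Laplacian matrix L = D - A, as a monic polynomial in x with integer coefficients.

The graph has 3 vertices and degree multiset [2, 2, 2]; D is the diagonal matrix of degrees and L = D - A. L has integer entries, so p(x) = det(xI - L) has integer coefficients. Expanding the determinant yields x^3 - 6x^2 + 9x. Since p(0) = det(-L) = 0, x divides p(x). By the matrix-tree theorem the graph has (1/3) * product of the nonzero eigenvalues = 3 spanning trees. There is one zero in the spectrum, matching the 1 component.

x^3 - 6x^2 + 9x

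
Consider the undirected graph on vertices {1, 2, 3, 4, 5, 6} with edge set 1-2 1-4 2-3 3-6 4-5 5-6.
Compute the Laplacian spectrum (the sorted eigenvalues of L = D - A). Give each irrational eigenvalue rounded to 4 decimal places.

Reading degrees in the order [1, 2, 3, 4, 5, 6] gives [2, 2, 2, 2, 2, 2]; set D = diag(2, 2, 2, 2, 2, 2) and form L = D - A. The multiplicity of 0 as a Laplacian eigenvalue equals the number of connected components. The single zero eigenvalue shows the graph is connected. The largest eigenvalue, 4, is at most the vertex count 6.

[0, 1, 1, 3, 3, 4]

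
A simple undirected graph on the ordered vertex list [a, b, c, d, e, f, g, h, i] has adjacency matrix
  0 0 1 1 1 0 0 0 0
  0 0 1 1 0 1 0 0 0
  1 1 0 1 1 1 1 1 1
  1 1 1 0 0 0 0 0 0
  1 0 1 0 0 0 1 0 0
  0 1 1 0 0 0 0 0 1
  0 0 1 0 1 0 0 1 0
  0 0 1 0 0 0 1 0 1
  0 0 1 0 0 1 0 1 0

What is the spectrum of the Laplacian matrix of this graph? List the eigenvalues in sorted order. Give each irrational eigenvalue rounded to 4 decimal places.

Each diagonal entry of L is the vertex degree and each off-diagonal entry is -1 where an edge is present, 0 otherwise; in the order [a, b, c, d, e, f, g, h, i] the diagonal is [3, 3, 8, 3, 3, 3, 3, 3, 3]. Diagonalising L (or applying a numerical eigensolver to the 9x9 matrix) gives the spectrum above. The single zero eigenvalue shows the graph is connected.

[0, 1.5858, 1.5858, 3, 3, 4.4142, 4.4142, 5, 9]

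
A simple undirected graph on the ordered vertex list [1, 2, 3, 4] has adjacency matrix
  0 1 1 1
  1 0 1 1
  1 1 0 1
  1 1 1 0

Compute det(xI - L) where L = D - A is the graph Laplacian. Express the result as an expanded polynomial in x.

x^4 - 12x^3 + 48x^2 - 64x

Reading degrees in the order [1, 2, 3, 4] gives [3, 3, 3, 3]; set D = diag(3, 3, 3, 3) and form L = D - A. The eigenvalues of L are [0, 4, 4, 4]; the characteristic polynomial is the product of (x - lambda_i), which multiplies out to x^4 - 12x^3 + 48x^2 - 64x. The constant term is 0 because L is singular (the all-ones vector lies in its kernel). The eigenvalues sum to 12, which equals trace(L) = 2|E|.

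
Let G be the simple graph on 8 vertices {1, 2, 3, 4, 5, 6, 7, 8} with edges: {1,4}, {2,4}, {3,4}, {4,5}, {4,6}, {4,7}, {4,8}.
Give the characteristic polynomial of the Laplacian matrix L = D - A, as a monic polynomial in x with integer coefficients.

Reading degrees in the order [1, 2, 3, 4, 5, 6, 7, 8] gives [1, 1, 1, 7, 1, 1, 1, 1]; set D = diag(1, 1, 1, 7, 1, 1, 1, 1) and form L = D - A. The eigenvalues of L are [0, 1, 1, 1, 1, 1, 1, 8]; the characteristic polynomial is the product of (x - lambda_i), which multiplies out to x^8 - 14x^7 + 63x^6 - 140x^5 + 175x^4 - 126x^3 + 49x^2 - 8x. Since p(0) = det(-L) = 0, x divides p(x). The largest eigenvalue, 8, is at most the vertex count 8. There is one zero in the spectrum, matching the 1 component.

x^8 - 14x^7 + 63x^6 - 140x^5 + 175x^4 - 126x^3 + 49x^2 - 8x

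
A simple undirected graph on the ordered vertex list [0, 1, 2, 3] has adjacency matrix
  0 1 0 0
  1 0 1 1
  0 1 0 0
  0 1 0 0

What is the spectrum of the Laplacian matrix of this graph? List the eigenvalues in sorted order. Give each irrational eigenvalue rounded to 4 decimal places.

With the vertex order [0, 1, 2, 3], the degrees are [1, 3, 1, 1], giving D = diag(1, 3, 1, 1) and L = D - A. The multiplicity of 0 as a Laplacian eigenvalue equals the number of connected components. The largest eigenvalue, 4, is at most the vertex count 4.

[0, 1, 1, 4]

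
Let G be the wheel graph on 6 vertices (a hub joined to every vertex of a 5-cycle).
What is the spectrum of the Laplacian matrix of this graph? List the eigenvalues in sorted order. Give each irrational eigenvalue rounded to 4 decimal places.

[0, 2.3820, 2.3820, 4.6180, 4.6180, 6]

The graph has 6 vertices and degree multiset [5, 3, 3, 3, 3, 3]; D is the diagonal matrix of degrees and L = D - A. L is symmetric positive semidefinite, so every eigenvalue is real and nonnegative. The single zero eigenvalue shows the graph is connected. The largest eigenvalue, 6, is at most the vertex count 6.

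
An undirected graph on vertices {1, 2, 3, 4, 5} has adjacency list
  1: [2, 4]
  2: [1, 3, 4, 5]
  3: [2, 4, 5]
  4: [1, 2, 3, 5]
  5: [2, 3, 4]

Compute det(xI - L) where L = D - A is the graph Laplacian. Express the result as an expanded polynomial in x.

x^5 - 16x^4 + 93x^3 - 230x^2 + 200x

Reading degrees in the order [1, 2, 3, 4, 5] gives [2, 4, 3, 4, 3]; set D = diag(2, 4, 3, 4, 3) and form L = D - A. The eigenvalues of L are [0, 2, 4, 5, 5]; the characteristic polynomial is the product of (x - lambda_i), which multiplies out to x^5 - 16x^4 + 93x^3 - 230x^2 + 200x. The constant term is 0 because L is singular (the all-ones vector lies in its kernel). The largest eigenvalue, 5, is at most the vertex count 5. The eigenvalues sum to 16, which equals trace(L) = 2|E|.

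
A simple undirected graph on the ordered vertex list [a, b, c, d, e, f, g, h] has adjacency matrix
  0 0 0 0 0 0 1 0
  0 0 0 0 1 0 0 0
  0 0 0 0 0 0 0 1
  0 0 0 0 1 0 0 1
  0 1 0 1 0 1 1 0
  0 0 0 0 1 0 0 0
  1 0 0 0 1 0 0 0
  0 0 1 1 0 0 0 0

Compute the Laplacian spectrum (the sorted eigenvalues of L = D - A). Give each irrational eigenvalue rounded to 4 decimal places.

[0, 0.2538, 0.5472, 1, 1.4689, 2.4066, 3.1504, 5.1732]

With the vertex order [a, b, c, d, e, f, g, h], the degrees are [1, 1, 1, 2, 4, 1, 2, 2], giving D = diag(1, 1, 1, 2, 4, 1, 2, 2) and L = D - A. Since every row of L sums to 0, the all-ones vector is in the kernel and 0 is an eigenvalue. The largest eigenvalue, 5.1732, is at most the vertex count 8. There is one zero in the spectrum, matching the 1 component.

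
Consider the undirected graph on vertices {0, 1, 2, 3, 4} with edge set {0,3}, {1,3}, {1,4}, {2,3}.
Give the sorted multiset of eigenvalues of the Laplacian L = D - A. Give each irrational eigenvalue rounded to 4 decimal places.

[0, 0.5188, 1, 2.3111, 4.1701]

Each diagonal entry of L is the vertex degree and each off-diagonal entry is -1 where an edge is present, 0 otherwise; in the order [0, 1, 2, 3, 4] the diagonal is [1, 2, 1, 3, 1]. Diagonalising L (or applying a numerical eigensolver to the 5x5 matrix) gives the spectrum above. The single zero eigenvalue shows the graph is connected. The eigenvalues sum to 8, which equals trace(L) = 2|E|. By the matrix-tree theorem the graph has (1/5) * product of the nonzero eigenvalues = 1 spanning tree.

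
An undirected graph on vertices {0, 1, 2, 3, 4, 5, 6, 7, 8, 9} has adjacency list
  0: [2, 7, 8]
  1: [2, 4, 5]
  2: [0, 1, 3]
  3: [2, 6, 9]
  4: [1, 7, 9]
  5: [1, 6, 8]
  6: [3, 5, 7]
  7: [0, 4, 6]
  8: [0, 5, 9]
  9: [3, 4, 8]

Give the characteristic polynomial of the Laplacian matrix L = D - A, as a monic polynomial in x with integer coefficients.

x^10 - 30x^9 + 390x^8 - 2880x^7 + 13305x^6 - 39882x^5 + 77640x^4 - 94800x^3 + 66000x^2 - 20000x

Each diagonal entry of L is the vertex degree and each off-diagonal entry is -1 where an edge is present, 0 otherwise; in the order [0, 1, 2, 3, 4, 5, 6, 7, 8, 9] the diagonal is [3, 3, 3, 3, 3, 3, 3, 3, 3, 3]. Computing det(xI - L) by cofactor expansion (or equivalently via sum-over-permutations) gives x^10 - 30x^9 + 390x^8 - 2880x^7 + 13305x^6 - 39882x^5 + 77640x^4 - 94800x^3 + 66000x^2 - 20000x. The coefficient of x^9 equals -trace(L) = -30, matching the sum of degrees. By the matrix-tree theorem the graph has (1/10) * product of the nonzero eigenvalues = 2000 spanning trees.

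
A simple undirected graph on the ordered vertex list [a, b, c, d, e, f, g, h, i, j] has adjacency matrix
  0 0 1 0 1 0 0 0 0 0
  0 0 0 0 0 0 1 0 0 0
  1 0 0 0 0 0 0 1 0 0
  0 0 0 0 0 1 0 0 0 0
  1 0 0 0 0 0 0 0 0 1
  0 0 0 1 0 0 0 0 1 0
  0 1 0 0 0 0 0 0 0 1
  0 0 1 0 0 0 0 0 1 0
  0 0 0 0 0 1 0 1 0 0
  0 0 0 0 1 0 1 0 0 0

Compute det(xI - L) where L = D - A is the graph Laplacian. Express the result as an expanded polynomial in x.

x^10 - 18x^9 + 136x^8 - 560x^7 + 1365x^6 - 2002x^5 + 1716x^4 - 792x^3 + 165x^2 - 10x

Each diagonal entry of L is the vertex degree and each off-diagonal entry is -1 where an edge is present, 0 otherwise; in the order [a, b, c, d, e, f, g, h, i, j] the diagonal is [2, 1, 2, 1, 2, 2, 2, 2, 2, 2]. Computing det(xI - L) by cofactor expansion (or equivalently via sum-over-permutations) gives x^10 - 18x^9 + 136x^8 - 560x^7 + 1365x^6 - 2002x^5 + 1716x^4 - 792x^3 + 165x^2 - 10x. The coefficient of x^9 equals -trace(L) = -18, matching the sum of degrees. By the matrix-tree theorem the graph has (1/10) * product of the nonzero eigenvalues = 1 spanning tree.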